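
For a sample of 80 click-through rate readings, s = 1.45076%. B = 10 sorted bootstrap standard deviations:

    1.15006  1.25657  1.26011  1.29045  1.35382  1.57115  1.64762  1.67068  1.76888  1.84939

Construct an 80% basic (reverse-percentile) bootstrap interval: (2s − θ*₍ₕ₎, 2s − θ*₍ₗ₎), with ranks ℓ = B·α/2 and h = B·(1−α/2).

(1.13264, 1.75146)

Percentile endpoints at ranks 1 and 9: θ*₍1₎ = 1.15006, θ*₍9₎ = 1.76888.
Basic interval reflects these around s:
  lower = 2 × 1.45076 − 1.76888 = 1.13264
  upper = 2 × 1.45076 − 1.15006 = 1.75146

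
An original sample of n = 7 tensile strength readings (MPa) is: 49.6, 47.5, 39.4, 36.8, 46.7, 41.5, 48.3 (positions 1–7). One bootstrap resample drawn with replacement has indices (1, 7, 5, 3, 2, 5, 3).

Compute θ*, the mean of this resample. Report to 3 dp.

θ* = 45.371

Resample values: 49.6, 48.3, 46.7, 39.4, 47.5, 46.7, 39.4.
Mean = (49.6 + 48.3 + 46.7 + 39.4 + 47.5 + 46.7 + 39.4) / 7 = 317.60 / 7 = 45.371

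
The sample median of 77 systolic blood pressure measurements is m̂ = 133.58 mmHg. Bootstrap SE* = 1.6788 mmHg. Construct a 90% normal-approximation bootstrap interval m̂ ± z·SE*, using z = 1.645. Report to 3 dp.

(130.818, 136.342)

Margin = 1.645 × 1.6788 = 2.7616
Interval: 133.58 ± 2.7616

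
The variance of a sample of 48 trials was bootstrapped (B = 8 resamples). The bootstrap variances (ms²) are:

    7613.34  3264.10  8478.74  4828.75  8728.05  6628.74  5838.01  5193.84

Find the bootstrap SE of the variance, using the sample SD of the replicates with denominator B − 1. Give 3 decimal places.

Bootstrap SE is the standard deviation of the 8 replicate variances.
Mean of replicates: (7613.34 + 3264.10 + 8478.74 + 4828.75 + 8728.05 + 6628.74 + 5838.01 + 5193.84) / 8 = 50573.5700 / 8 = 6321.6962
Sum of squared deviations: (+1291.6438)² + (−3057.5963)² + (+2157.0437)² + (−1492.9462)² + (+2406.3537)² + (+307.0437)² + (−483.6862)² + (−1127.8562)² = 25289790.9934
Variance = 25289790.9934 / 7 = 3612827.2848
SE* = √3612827.2848

SE* = 1900.744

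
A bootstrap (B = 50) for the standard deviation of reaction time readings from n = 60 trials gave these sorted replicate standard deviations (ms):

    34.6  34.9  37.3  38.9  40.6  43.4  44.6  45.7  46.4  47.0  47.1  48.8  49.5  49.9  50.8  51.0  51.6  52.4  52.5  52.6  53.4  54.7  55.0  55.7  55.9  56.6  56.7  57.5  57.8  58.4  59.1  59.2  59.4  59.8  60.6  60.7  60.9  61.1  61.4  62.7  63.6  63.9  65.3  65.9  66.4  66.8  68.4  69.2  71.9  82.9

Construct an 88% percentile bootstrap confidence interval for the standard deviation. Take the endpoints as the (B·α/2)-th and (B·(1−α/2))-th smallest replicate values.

α = 0.12; lower rank = 50 × 0.060 = 3; upper rank = 50 × 0.940 = 47.
The 3rd smallest replicate is 37.3; the 47th is 68.4.

(37.3, 68.4)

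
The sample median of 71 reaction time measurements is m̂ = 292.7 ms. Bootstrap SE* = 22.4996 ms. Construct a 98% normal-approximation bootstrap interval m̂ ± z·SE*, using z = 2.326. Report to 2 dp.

(240.37, 345.03)

Margin = 2.326 × 22.4996 = 52.334
Interval: 292.7 ± 52.334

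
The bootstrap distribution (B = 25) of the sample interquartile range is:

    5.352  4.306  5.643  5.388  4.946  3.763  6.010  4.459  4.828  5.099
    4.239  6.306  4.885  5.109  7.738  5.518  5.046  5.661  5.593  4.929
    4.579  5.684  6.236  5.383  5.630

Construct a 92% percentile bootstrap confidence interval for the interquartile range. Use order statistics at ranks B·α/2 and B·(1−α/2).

Sorted replicates: 3.763, 4.239, 4.306, 4.459, 4.579, 4.828, 4.885, 4.929, 4.946, 5.046, 5.099, 5.109, 5.352, 5.383, 5.388, 5.518, 5.593, 5.630, 5.643, 5.661, 5.684, 6.010, 6.236, 6.306, 7.738
α = 0.08; lower rank = 25 × 0.040 = 1; upper rank = 25 × 0.960 = 24.
The 1st smallest replicate is 3.763; the 24th is 6.306.

(3.763, 6.306)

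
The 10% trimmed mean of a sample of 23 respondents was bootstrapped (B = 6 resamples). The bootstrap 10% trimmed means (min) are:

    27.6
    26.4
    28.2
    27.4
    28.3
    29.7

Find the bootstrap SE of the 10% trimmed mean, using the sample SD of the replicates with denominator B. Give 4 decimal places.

SE* = 1.0061

Bootstrap SE is the standard deviation of the 6 replicate 10% trimmed means.
Mean of replicates: (27.6 + 26.4 + 28.2 + 27.4 + 28.3 + 29.7) / 6 = 167.60000 / 6 = 27.93333
Sum of squared deviations: (−0.33333)² + (−1.53333)² + (+0.26667)² + (−0.53333)² + (+0.36667)² + (+1.76667)² = 6.07333
Variance = 6.07333 / 6 = 1.01222
SE* = √1.01222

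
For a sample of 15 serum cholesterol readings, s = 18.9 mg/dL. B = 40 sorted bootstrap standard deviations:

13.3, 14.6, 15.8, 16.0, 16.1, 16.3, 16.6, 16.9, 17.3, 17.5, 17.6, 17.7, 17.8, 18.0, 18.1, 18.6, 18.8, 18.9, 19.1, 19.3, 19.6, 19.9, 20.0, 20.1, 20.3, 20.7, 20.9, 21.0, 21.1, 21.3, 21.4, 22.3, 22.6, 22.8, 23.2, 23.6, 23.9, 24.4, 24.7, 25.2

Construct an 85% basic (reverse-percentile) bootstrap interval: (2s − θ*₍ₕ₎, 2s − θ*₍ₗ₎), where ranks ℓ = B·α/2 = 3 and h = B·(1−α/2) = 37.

Percentile endpoints at ranks 3 and 37: θ*₍3₎ = 15.8, θ*₍37₎ = 23.9.
Basic interval reflects these around s:
  lower = 2 × 18.9 − 23.9 = 13.9
  upper = 2 × 18.9 − 15.8 = 22.0

(13.9, 22.0)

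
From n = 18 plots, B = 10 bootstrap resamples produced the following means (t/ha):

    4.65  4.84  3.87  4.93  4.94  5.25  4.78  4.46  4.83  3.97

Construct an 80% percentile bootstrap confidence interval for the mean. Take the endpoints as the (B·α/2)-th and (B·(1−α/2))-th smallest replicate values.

(3.87, 4.94)

Sorted replicates: 3.87, 3.97, 4.46, 4.65, 4.78, 4.83, 4.84, 4.93, 4.94, 5.25
α = 0.20; lower rank = 10 × 0.100 = 1; upper rank = 10 × 0.900 = 9.
The 1st smallest replicate is 3.87; the 9th is 4.94.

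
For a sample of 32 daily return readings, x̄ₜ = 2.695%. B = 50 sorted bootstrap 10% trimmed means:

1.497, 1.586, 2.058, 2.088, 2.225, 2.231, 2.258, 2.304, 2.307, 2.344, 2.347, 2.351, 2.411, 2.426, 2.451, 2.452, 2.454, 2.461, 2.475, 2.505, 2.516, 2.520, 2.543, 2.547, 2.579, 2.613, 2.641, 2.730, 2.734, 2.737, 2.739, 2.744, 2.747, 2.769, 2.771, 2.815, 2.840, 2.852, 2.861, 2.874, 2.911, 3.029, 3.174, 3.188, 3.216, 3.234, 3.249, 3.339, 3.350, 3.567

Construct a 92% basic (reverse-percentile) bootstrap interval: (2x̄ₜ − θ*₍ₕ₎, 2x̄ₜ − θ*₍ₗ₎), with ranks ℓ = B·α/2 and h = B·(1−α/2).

(2.051, 3.804)

Percentile endpoints at ranks 2 and 48: θ*₍2₎ = 1.586, θ*₍48₎ = 3.339.
Basic interval reflects these around x̄ₜ:
  lower = 2 × 2.695 − 3.339 = 2.051
  upper = 2 × 2.695 − 1.586 = 3.804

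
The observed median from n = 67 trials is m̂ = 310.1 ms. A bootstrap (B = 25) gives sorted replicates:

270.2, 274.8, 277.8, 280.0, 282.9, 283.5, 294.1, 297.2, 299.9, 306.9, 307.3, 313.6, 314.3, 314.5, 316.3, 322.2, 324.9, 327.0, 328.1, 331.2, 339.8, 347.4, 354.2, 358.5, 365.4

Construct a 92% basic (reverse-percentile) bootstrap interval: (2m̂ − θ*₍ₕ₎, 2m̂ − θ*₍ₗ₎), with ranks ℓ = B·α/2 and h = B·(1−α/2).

Percentile endpoints at ranks 1 and 24: θ*₍1₎ = 270.2, θ*₍24₎ = 358.5.
Basic interval reflects these around m̂:
  lower = 2 × 310.1 − 358.5 = 261.7
  upper = 2 × 310.1 − 270.2 = 350.0

(261.7, 350.0)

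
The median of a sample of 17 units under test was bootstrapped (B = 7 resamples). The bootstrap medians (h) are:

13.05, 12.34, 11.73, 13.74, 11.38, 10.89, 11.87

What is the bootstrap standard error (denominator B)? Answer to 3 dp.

SE* = 0.911

Bootstrap SE is the standard deviation of the 7 replicate medians.
Mean of replicates: (13.05 + 12.34 + 11.73 + 13.74 + 11.38 + 10.89 + 11.87) / 7 = 85.0000 / 7 = 12.1429
Sum of squared deviations: (+0.9071)² + (+0.1971)² + (−0.4129)² + (+1.5971)² + (−0.7629)² + (−1.2529)² + (−0.2729)² = 5.8091
Variance = 5.8091 / 7 = 0.8299
SE* = √0.8299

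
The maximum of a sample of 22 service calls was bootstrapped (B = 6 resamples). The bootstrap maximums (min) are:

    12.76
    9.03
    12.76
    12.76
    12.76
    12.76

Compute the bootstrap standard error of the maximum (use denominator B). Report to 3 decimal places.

SE* = 1.390

Bootstrap SE is the standard deviation of the 6 replicate maximums.
Mean of replicates: (12.76 + 9.03 + 12.76 + 12.76 + 12.76 + 12.76) / 6 = 72.8300 / 6 = 12.1383
Sum of squared deviations: (+0.6217)² + (−3.1083)² + (+0.6217)² + (+0.6217)² + (+0.6217)² + (+0.6217)² = 11.5941
Variance = 11.5941 / 6 = 1.9323
SE* = √1.9323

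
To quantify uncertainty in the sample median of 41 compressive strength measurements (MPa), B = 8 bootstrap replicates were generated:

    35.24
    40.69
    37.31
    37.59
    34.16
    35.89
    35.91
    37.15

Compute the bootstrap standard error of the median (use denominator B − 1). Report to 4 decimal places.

SE* = 1.9689

Bootstrap SE is the standard deviation of the 8 replicate medians.
Mean of replicates: (35.24 + 40.69 + 37.31 + 37.59 + 34.16 + 35.89 + 35.91 + 37.15) / 8 = 293.94000 / 8 = 36.74250
Sum of squared deviations: (−1.50250)² + (+3.94750)² + (+0.56750)² + (+0.84750)² + (−2.58250)² + (−0.85250)² + (−0.83250)² + (+0.40750)² = 27.13575
Variance = 27.13575 / 7 = 3.87654
SE* = √3.87654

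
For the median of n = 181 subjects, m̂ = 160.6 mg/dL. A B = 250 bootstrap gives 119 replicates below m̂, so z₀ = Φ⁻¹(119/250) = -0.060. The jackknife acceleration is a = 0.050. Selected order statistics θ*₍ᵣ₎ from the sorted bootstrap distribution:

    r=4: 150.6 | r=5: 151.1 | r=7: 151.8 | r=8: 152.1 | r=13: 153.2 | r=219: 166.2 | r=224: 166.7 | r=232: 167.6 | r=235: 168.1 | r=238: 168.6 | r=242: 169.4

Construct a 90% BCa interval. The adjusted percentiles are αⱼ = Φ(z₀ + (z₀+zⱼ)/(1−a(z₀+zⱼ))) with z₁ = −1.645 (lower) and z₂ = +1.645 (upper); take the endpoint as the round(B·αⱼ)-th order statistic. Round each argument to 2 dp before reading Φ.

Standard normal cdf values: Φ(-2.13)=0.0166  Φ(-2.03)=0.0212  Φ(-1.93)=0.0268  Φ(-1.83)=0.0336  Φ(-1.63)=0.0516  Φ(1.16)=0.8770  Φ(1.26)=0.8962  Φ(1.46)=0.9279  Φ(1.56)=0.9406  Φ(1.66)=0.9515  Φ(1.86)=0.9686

Lower: z₀ + z₁ = -0.060 + (-1.645) = -1.705; 1 − a(z₀+z₁) = 1 − (0.050)(-1.705) = 1.0853; argument = -0.060 + (-1.705)/1.0853 = -1.6311 → -1.63.
α₁ = Φ(-1.63) = 0.0516; rank = round(250 × 0.0516) = 13; θ*₍13₎ = 153.2.
Upper: z₀ + z₂ = 1.585; 1 − a(z₀+z₂) = 0.9207; argument = 1.6614 → 1.66; α₂ = 0.9515; rank = 238; θ*₍238₎ = 168.6.

(153.2, 168.6)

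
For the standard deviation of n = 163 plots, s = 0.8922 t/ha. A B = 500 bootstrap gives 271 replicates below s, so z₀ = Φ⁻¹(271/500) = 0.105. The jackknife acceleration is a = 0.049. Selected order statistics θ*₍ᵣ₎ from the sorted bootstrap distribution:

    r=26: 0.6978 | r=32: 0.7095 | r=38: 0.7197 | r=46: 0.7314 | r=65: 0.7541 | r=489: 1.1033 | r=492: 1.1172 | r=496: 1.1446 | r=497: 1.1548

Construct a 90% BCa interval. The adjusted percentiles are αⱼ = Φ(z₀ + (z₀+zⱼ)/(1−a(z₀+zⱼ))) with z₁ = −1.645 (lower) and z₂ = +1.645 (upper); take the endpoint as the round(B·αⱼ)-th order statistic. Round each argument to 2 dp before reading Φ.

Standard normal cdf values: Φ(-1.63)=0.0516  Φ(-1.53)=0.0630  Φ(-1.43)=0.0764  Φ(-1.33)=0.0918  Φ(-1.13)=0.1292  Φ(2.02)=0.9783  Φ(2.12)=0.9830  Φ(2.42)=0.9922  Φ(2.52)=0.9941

(0.7314, 1.1033)

Lower: z₀ + z₁ = 0.105 + (-1.645) = -1.540; 1 − a(z₀+z₁) = 1 − (0.049)(-1.540) = 1.0755; argument = 0.105 + (-1.540)/1.0755 = -1.3269 → -1.33.
α₁ = Φ(-1.33) = 0.0918; rank = round(500 × 0.0918) = 46; θ*₍46₎ = 0.7314.
Upper: z₀ + z₂ = 1.750; 1 − a(z₀+z₂) = 0.9143; argument = 2.0191 → 2.02; α₂ = 0.9783; rank = 489; θ*₍489₎ = 1.1033.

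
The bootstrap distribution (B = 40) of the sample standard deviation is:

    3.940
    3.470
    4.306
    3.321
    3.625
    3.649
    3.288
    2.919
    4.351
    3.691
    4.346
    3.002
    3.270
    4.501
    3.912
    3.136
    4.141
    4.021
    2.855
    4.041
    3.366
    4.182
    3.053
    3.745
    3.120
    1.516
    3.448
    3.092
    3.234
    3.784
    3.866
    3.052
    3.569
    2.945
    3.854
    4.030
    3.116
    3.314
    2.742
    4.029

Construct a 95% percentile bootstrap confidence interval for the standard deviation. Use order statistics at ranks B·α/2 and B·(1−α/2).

(1.516, 4.351)

Sorted replicates: 1.516, 2.742, 2.855, 2.919, 2.945, 3.002, 3.052, 3.053, 3.092, 3.116, 3.120, 3.136, 3.234, 3.270, 3.288, 3.314, 3.321, 3.366, 3.448, 3.470, 3.569, 3.625, 3.649, 3.691, 3.745, 3.784, 3.854, 3.866, 3.912, 3.940, 4.021, 4.029, 4.030, 4.041, 4.141, 4.182, 4.306, 4.346, 4.351, 4.501
α = 0.05; lower rank = 40 × 0.025 = 1; upper rank = 40 × 0.975 = 39.
The 1st smallest replicate is 1.516; the 39th is 4.351.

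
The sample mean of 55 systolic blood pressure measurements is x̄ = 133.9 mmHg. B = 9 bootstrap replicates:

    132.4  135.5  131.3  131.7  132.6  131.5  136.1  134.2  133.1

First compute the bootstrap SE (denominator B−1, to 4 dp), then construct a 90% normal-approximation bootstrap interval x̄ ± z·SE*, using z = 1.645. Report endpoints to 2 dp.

Mean of replicates = 133.1556; sum of squared deviations = 24.4422; SE* = √(24.4422/8) = 1.7479
Margin = 1.645 × 1.7479 = 2.875
Interval: 133.9 ± 2.875

(131.02, 136.78)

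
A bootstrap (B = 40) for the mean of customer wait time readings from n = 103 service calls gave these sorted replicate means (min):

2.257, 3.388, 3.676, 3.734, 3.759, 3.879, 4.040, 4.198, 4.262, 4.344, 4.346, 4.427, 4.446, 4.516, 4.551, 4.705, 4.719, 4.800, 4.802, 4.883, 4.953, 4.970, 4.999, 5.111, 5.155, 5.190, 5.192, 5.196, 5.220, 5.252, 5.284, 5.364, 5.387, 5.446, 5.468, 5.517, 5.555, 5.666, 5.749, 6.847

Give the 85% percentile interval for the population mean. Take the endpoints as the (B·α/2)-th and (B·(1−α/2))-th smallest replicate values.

α = 0.15; lower rank = 40 × 0.075 = 3; upper rank = 40 × 0.925 = 37.
The 3rd smallest replicate is 3.676; the 37th is 5.555.

(3.676, 5.555)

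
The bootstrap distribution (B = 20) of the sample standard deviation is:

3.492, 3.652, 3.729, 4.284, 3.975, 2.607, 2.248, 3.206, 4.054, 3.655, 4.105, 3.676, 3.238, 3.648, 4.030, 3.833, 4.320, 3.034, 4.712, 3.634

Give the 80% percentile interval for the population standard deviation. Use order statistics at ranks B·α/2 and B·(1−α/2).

Sorted replicates: 2.248, 2.607, 3.034, 3.206, 3.238, 3.492, 3.634, 3.648, 3.652, 3.655, 3.676, 3.729, 3.833, 3.975, 4.030, 4.054, 4.105, 4.284, 4.320, 4.712
α = 0.20; lower rank = 20 × 0.100 = 2; upper rank = 20 × 0.900 = 18.
The 2nd smallest replicate is 2.607; the 18th is 4.284.

(2.607, 4.284)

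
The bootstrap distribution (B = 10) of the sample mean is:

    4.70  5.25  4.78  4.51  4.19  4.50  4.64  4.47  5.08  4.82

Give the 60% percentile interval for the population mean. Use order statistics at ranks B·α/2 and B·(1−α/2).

Sorted replicates: 4.19, 4.47, 4.50, 4.51, 4.64, 4.70, 4.78, 4.82, 5.08, 5.25
α = 0.40; lower rank = 10 × 0.200 = 2; upper rank = 10 × 0.800 = 8.
The 2nd smallest replicate is 4.47; the 8th is 4.82.

(4.47, 4.82)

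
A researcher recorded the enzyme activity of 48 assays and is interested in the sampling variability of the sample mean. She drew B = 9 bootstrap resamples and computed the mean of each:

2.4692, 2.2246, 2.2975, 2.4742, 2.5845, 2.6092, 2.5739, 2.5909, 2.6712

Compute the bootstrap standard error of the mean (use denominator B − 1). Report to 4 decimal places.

Bootstrap SE is the standard deviation of the 9 replicate means.
Mean of replicates: (2.4692 + 2.2246 + 2.2975 + 2.4742 + 2.5845 + 2.6092 + 2.5739 + 2.5909 + 2.6712) / 9 = 22.49520 / 9 = 2.49947
Sum of squared deviations: (−0.03027)² + (−0.27487)² + (−0.20197)² + (−0.02527)² + (+0.08503)² + (+0.10973)² + (+0.07443)² + (+0.09143)² + (+0.17173)² = 0.18056
Variance = 0.18056 / 8 = 0.02257
SE* = √0.02257

SE* = 0.1502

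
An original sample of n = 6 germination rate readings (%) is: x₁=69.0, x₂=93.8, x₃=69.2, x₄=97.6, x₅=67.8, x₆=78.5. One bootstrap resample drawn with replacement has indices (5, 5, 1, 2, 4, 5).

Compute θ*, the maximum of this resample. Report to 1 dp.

Resample values: 67.8, 67.8, 69.0, 93.8, 97.6, 67.8.
Maximum = 97.6

θ* = 97.6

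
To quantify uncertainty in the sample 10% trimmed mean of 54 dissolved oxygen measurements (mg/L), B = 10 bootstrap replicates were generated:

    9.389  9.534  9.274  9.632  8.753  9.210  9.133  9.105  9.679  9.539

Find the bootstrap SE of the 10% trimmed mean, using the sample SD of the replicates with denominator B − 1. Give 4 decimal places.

Bootstrap SE is the standard deviation of the 10 replicate 10% trimmed means.
Mean of replicates: (9.389 + 9.534 + 9.274 + 9.632 + 8.753 + 9.210 + 9.133 + 9.105 + 9.679 + 9.539) / 10 = 93.24800 / 10 = 9.32480
Sum of squared deviations: (+0.06420)² + (+0.20920)² + (−0.05080)² + (+0.30720)² + (−0.57180)² + (−0.11480)² + (−0.19180)² + (−0.21980)² + (+0.35420)² + (+0.21420)² = 0.74141
Variance = 0.74141 / 9 = 0.08238
SE* = √0.08238

SE* = 0.2870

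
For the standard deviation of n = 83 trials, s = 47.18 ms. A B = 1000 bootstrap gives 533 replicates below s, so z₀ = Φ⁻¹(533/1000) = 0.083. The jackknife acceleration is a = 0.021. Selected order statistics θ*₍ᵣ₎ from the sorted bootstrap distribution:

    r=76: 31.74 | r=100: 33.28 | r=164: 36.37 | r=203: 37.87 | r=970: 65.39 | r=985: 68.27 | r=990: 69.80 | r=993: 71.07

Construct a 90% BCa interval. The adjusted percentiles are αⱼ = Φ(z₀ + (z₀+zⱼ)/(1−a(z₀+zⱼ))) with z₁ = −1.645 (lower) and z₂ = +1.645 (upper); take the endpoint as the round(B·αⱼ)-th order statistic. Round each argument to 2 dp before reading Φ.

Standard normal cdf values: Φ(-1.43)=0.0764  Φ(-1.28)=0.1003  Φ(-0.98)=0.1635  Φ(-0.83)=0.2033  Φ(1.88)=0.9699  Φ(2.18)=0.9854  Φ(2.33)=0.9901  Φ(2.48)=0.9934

Lower: z₀ + z₁ = 0.083 + (-1.645) = -1.562; 1 − a(z₀+z₁) = 1 − (0.021)(-1.562) = 1.0328; argument = 0.083 + (-1.562)/1.0328 = -1.4294 → -1.43.
α₁ = Φ(-1.43) = 0.0764; rank = round(1000 × 0.0764) = 76; θ*₍76₎ = 31.74.
Upper: z₀ + z₂ = 1.728; 1 − a(z₀+z₂) = 0.9637; argument = 1.8761 → 1.88; α₂ = 0.9699; rank = 970; θ*₍970₎ = 65.39.

(31.74, 65.39)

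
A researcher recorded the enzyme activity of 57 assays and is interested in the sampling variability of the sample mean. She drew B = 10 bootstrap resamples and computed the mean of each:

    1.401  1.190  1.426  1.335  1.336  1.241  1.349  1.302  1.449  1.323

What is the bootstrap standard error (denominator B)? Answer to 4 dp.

Bootstrap SE is the standard deviation of the 10 replicate means.
Mean of replicates: (1.401 + 1.190 + 1.426 + 1.335 + 1.336 + 1.241 + 1.349 + 1.302 + 1.449 + 1.323) / 10 = 13.35200 / 10 = 1.33520
Sum of squared deviations: (+0.06580)² + (−0.14520)² + (+0.09080)² + (−0.00020)² + (+0.00080)² + (−0.09420)² + (+0.01380)² + (−0.03320)² + (+0.11380)² + (−0.01220)² = 0.05692
Variance = 0.05692 / 10 = 0.00569
SE* = √0.00569

SE* = 0.0754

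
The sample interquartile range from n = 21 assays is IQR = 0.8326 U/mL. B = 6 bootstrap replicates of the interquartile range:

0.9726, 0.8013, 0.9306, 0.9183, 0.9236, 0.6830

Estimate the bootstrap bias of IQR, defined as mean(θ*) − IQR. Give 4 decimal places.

mean(θ*) = (0.9726 + 0.8013 + 0.9306 + 0.9183 + 0.9236 + 0.6830) / 6 = 0.87157
bias = 0.87157 − 0.8326

bias = +0.0390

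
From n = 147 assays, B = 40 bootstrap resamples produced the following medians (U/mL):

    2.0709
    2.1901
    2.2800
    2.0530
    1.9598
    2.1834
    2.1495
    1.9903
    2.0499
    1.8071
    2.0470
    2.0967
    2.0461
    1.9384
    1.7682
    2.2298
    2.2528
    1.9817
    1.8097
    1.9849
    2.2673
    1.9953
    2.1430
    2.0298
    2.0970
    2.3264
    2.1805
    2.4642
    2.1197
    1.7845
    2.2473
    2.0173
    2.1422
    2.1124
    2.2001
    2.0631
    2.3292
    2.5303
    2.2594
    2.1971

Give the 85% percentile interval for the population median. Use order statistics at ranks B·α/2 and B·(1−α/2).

(1.8071, 2.3264)

Sorted replicates: 1.7682, 1.7845, 1.8071, 1.8097, 1.9384, 1.9598, 1.9817, 1.9849, 1.9903, 1.9953, 2.0173, 2.0298, 2.0461, 2.0470, 2.0499, 2.0530, 2.0631, 2.0709, 2.0967, 2.0970, 2.1124, 2.1197, 2.1422, 2.1430, 2.1495, 2.1805, 2.1834, 2.1901, 2.1971, 2.2001, 2.2298, 2.2473, 2.2528, 2.2594, 2.2673, 2.2800, 2.3264, 2.3292, 2.4642, 2.5303
α = 0.15; lower rank = 40 × 0.075 = 3; upper rank = 40 × 0.925 = 37.
The 3rd smallest replicate is 1.8071; the 37th is 2.3264.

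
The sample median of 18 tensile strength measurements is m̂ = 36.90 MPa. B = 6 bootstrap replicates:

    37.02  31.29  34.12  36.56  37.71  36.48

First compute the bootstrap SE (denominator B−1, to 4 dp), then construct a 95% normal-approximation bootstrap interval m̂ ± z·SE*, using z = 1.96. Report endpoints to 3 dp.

(32.188, 41.612)

Mean of replicates = 35.5300; sum of squared deviations = 28.9016; SE* = √(28.9016/5) = 2.4042
Margin = 1.96 × 2.4042 = 4.7122
Interval: 36.90 ± 4.7122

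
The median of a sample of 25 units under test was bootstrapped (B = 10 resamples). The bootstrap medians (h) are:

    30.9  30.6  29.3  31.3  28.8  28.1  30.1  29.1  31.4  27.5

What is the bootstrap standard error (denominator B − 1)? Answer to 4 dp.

SE* = 1.3577

Bootstrap SE is the standard deviation of the 10 replicate medians.
Mean of replicates: (30.9 + 30.6 + 29.3 + 31.3 + 28.8 + 28.1 + 30.1 + 29.1 + 31.4 + 27.5) / 10 = 297.10000 / 10 = 29.71000
Sum of squared deviations: (+1.19000)² + (+0.89000)² + (−0.41000)² + (+1.59000)² + (−0.91000)² + (−1.61000)² + (+0.39000)² + (−0.61000)² + (+1.69000)² + (−2.21000)² = 16.58900
Variance = 16.58900 / 9 = 1.84322
SE* = √1.84322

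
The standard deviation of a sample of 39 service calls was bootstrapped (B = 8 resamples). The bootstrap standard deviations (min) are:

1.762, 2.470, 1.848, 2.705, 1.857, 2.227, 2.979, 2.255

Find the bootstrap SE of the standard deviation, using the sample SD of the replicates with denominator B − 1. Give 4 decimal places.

SE* = 0.4376

Bootstrap SE is the standard deviation of the 8 replicate standard deviations.
Mean of replicates: (1.762 + 2.470 + 1.848 + 2.705 + 1.857 + 2.227 + 2.979 + 2.255) / 8 = 18.10300 / 8 = 2.26288
Sum of squared deviations: (−0.50088)² + (+0.20713)² + (−0.41488)² + (+0.44212)² + (−0.40588)² + (−0.03588)² + (+0.71612)² + (−0.00788)² = 1.34029
Variance = 1.34029 / 7 = 0.19147
SE* = √0.19147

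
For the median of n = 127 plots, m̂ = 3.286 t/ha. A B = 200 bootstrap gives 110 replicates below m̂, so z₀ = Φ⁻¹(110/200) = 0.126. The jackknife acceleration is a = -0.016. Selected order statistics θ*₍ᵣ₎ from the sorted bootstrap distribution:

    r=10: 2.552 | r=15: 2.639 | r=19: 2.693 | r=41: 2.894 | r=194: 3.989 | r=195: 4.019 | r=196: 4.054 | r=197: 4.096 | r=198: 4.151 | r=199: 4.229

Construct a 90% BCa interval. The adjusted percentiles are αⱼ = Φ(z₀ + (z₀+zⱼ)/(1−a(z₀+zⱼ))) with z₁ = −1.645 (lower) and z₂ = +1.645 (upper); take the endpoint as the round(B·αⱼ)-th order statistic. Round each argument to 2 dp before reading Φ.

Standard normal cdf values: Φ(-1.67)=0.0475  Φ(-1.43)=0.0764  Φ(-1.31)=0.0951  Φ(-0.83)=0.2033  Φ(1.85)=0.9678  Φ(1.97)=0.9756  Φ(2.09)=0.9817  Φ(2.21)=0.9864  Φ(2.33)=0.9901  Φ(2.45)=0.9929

(2.639, 3.989)

Lower: z₀ + z₁ = 0.126 + (-1.645) = -1.519; 1 − a(z₀+z₁) = 1 − (-0.016)(-1.519) = 0.9757; argument = 0.126 + (-1.519)/0.9757 = -1.4308 → -1.43.
α₁ = Φ(-1.43) = 0.0764; rank = round(200 × 0.0764) = 15; θ*₍15₎ = 2.639.
Upper: z₀ + z₂ = 1.771; 1 − a(z₀+z₂) = 1.0283; argument = 1.8482 → 1.85; α₂ = 0.9678; rank = 194; θ*₍194₎ = 3.989.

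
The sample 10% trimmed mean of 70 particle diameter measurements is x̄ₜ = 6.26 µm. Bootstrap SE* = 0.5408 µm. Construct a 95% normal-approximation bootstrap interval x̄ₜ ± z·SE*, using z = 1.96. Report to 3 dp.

(5.200, 7.320)

Margin = 1.96 × 0.5408 = 1.0600
Interval: 6.26 ± 1.0600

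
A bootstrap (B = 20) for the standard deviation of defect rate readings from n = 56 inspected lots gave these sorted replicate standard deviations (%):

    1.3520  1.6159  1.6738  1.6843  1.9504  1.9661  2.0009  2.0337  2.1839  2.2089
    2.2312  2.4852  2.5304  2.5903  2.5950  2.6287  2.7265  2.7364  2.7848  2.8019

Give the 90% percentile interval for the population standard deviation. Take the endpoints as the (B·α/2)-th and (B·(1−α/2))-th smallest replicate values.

α = 0.10; lower rank = 20 × 0.050 = 1; upper rank = 20 × 0.950 = 19.
The 1st smallest replicate is 1.3520; the 19th is 2.7848.

(1.3520, 2.7848)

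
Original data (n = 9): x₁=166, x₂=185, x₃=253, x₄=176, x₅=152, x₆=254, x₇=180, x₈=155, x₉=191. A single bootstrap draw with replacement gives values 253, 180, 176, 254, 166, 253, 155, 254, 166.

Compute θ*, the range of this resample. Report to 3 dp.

θ* = 99.000

Range = 254 − 155 = 99.000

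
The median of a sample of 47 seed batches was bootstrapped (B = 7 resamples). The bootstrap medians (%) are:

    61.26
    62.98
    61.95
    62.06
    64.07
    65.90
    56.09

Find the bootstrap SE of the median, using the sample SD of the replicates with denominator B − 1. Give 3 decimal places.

SE* = 3.053

Bootstrap SE is the standard deviation of the 7 replicate medians.
Mean of replicates: (61.26 + 62.98 + 61.95 + 62.06 + 64.07 + 65.90 + 56.09) / 7 = 434.3100 / 7 = 62.0443
Sum of squared deviations: (−0.7843)² + (+0.9357)² + (−0.0943)² + (+0.0157)² + (+2.0257)² + (+3.8557)² + (−5.9543)² = 55.9234
Variance = 55.9234 / 6 = 9.3206
SE* = √9.3206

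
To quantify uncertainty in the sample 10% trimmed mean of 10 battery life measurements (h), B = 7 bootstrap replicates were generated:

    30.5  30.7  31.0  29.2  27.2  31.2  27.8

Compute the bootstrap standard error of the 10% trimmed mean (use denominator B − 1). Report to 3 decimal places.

Bootstrap SE is the standard deviation of the 7 replicate 10% trimmed means.
Mean of replicates: (30.5 + 30.7 + 31.0 + 29.2 + 27.2 + 31.2 + 27.8) / 7 = 207.6000 / 7 = 29.6571
Sum of squared deviations: (+0.8429)² + (+1.0429)² + (+1.3429)² + (−0.4571)² + (−2.4571)² + (+1.5429)² + (−1.8571)² = 15.6771
Variance = 15.6771 / 6 = 2.6129
SE* = √2.6129

SE* = 1.616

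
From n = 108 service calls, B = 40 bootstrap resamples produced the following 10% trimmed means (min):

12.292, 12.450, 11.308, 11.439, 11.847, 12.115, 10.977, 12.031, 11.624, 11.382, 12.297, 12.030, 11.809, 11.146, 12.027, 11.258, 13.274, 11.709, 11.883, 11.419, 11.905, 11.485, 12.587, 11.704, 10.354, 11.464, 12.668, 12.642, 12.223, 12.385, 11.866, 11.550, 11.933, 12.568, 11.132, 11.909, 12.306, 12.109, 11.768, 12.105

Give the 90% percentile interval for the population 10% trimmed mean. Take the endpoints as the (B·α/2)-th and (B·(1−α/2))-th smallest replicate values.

Sorted replicates: 10.354, 10.977, 11.132, 11.146, 11.258, 11.308, 11.382, 11.419, 11.439, 11.464, 11.485, 11.550, 11.624, 11.704, 11.709, 11.768, 11.809, 11.847, 11.866, 11.883, 11.905, 11.909, 11.933, 12.027, 12.030, 12.031, 12.105, 12.109, 12.115, 12.223, 12.292, 12.297, 12.306, 12.385, 12.450, 12.568, 12.587, 12.642, 12.668, 13.274
α = 0.10; lower rank = 40 × 0.050 = 2; upper rank = 40 × 0.950 = 38.
The 2nd smallest replicate is 10.977; the 38th is 12.642.

(10.977, 12.642)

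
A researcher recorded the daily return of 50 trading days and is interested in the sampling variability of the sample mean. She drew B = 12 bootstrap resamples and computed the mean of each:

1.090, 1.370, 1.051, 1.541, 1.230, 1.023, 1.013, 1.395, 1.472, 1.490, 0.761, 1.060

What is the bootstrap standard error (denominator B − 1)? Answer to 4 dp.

Bootstrap SE is the standard deviation of the 12 replicate means.
Mean of replicates: (1.090 + 1.370 + 1.051 + 1.541 + 1.230 + 1.023 + 1.013 + 1.395 + 1.472 + 1.490 + 0.761 + 1.060) / 12 = 14.49600 / 12 = 1.20800
Sum of squared deviations: (−0.11800)² + (+0.16200)² + (−0.15700)² + (+0.33300)² + (+0.02200)² + (−0.18500)² + (−0.19500)² + (+0.18700)² + (+0.26400)² + (+0.28200)² + (−0.44700)² + (−0.14800)² = 0.65434
Variance = 0.65434 / 11 = 0.05949
SE* = √0.05949

SE* = 0.2439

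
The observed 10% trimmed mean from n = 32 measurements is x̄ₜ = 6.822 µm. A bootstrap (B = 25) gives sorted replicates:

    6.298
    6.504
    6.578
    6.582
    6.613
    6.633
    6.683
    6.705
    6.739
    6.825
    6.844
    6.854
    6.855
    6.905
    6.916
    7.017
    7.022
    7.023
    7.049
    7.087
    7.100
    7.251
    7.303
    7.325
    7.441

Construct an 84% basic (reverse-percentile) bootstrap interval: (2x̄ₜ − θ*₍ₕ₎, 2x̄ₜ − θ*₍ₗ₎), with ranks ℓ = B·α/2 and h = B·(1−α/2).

Percentile endpoints at ranks 2 and 23: θ*₍2₎ = 6.504, θ*₍23₎ = 7.303.
Basic interval reflects these around x̄ₜ:
  lower = 2 × 6.822 − 7.303 = 6.341
  upper = 2 × 6.822 − 6.504 = 7.140

(6.341, 7.140)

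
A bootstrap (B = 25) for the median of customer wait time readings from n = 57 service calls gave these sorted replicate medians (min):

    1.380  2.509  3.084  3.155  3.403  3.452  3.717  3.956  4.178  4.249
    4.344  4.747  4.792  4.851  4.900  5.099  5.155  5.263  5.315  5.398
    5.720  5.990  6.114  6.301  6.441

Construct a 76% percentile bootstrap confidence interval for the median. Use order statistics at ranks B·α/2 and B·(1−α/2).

(3.084, 5.990)

α = 0.24; lower rank = 25 × 0.120 = 3; upper rank = 25 × 0.880 = 22.
The 3rd smallest replicate is 3.084; the 22nd is 5.990.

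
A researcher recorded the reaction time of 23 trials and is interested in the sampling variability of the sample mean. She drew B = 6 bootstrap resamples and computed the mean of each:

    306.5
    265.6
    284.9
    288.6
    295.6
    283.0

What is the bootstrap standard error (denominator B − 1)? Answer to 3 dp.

Bootstrap SE is the standard deviation of the 6 replicate means.
Mean of replicates: (306.5 + 265.6 + 284.9 + 288.6 + 295.6 + 283.0) / 6 = 1724.2000 / 6 = 287.3667
Sum of squared deviations: (+19.1333)² + (−21.7667)² + (−2.4667)² + (+1.2333)² + (+8.2333)² + (−4.3667)² = 934.3333
Variance = 934.3333 / 5 = 186.8667
SE* = √186.8667

SE* = 13.670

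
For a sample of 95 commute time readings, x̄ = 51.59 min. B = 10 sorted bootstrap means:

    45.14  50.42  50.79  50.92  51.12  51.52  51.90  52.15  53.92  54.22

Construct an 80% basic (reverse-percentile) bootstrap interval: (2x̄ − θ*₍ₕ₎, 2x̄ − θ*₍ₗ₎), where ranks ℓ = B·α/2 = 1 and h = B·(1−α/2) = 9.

Percentile endpoints at ranks 1 and 9: θ*₍1₎ = 45.14, θ*₍9₎ = 53.92.
Basic interval reflects these around x̄:
  lower = 2 × 51.59 − 53.92 = 49.26
  upper = 2 × 51.59 − 45.14 = 58.04

(49.26, 58.04)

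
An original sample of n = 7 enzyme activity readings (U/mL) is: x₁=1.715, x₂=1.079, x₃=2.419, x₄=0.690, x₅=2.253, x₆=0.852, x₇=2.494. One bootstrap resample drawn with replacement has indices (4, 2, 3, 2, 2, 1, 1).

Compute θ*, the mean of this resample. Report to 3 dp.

θ* = 1.397

Resample values: 0.690, 1.079, 2.419, 1.079, 1.079, 1.715, 1.715.
Mean = (0.690 + 1.079 + 2.419 + 1.079 + 1.079 + 1.715 + 1.715) / 7 = 9.7760 / 7 = 1.397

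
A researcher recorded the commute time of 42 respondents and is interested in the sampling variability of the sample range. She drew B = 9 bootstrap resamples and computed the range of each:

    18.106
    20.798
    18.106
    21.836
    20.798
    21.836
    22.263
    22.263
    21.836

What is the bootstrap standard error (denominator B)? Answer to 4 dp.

Bootstrap SE is the standard deviation of the 9 replicate ranges.
Mean of replicates: (18.106 + 20.798 + 18.106 + 21.836 + 20.798 + 21.836 + 22.263 + 22.263 + 21.836) / 9 = 187.84200 / 9 = 20.87133
Sum of squared deviations: (−2.76533)² + (−0.07333)² + (−2.76533)² + (+0.96467)² + (−0.07333)² + (+0.96467)² + (+1.39167)² + (+1.39167)² + (+0.96467)² = 21.97011
Variance = 21.97011 / 9 = 2.44112
SE* = √2.44112

SE* = 1.5624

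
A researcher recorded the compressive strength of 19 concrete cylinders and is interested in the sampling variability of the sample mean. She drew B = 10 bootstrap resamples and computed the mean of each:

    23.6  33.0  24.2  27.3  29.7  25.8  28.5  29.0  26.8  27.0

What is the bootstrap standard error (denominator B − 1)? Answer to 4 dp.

SE* = 2.7509

Bootstrap SE is the standard deviation of the 10 replicate means.
Mean of replicates: (23.6 + 33.0 + 24.2 + 27.3 + 29.7 + 25.8 + 28.5 + 29.0 + 26.8 + 27.0) / 10 = 274.90000 / 10 = 27.49000
Sum of squared deviations: (−3.89000)² + (+5.51000)² + (−3.29000)² + (−0.19000)² + (+2.21000)² + (−1.69000)² + (+1.01000)² + (+1.51000)² + (−0.69000)² + (−0.49000)² = 68.10900
Variance = 68.10900 / 9 = 7.56767
SE* = √7.56767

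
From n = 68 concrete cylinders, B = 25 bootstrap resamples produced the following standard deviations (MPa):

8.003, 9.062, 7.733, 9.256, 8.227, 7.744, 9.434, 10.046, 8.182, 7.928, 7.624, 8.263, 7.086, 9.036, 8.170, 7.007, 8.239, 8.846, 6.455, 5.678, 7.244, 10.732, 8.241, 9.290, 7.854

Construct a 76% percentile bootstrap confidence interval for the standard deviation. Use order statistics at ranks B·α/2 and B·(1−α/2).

Sorted replicates: 5.678, 6.455, 7.007, 7.086, 7.244, 7.624, 7.733, 7.744, 7.854, 7.928, 8.003, 8.170, 8.182, 8.227, 8.239, 8.241, 8.263, 8.846, 9.036, 9.062, 9.256, 9.290, 9.434, 10.046, 10.732
α = 0.24; lower rank = 25 × 0.120 = 3; upper rank = 25 × 0.880 = 22.
The 3rd smallest replicate is 7.007; the 22nd is 9.290.

(7.007, 9.290)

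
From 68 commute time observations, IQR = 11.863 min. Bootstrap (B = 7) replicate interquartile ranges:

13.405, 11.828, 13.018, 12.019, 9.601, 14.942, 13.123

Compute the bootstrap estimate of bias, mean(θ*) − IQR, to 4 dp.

mean(θ*) = (13.405 + 11.828 + 13.018 + 12.019 + 9.601 + 14.942 + 13.123) / 7 = 12.56229
bias = 12.56229 − 11.863

bias = +0.6993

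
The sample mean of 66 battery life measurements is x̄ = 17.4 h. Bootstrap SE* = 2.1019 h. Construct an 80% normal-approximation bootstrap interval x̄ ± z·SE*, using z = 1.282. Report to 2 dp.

Margin = 1.282 × 2.1019 = 2.695
Interval: 17.4 ± 2.695

(14.71, 20.09)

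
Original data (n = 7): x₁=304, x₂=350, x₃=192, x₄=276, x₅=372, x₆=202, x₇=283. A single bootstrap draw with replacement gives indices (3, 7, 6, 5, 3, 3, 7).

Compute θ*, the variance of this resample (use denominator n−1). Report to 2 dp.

Resample values: 192, 283, 202, 372, 192, 192, 283.
Mean = 245.1429; sum of squared deviations = 29292.8571
s² = 29292.8571 / 6 = 4882.1429

θ* = 4882.14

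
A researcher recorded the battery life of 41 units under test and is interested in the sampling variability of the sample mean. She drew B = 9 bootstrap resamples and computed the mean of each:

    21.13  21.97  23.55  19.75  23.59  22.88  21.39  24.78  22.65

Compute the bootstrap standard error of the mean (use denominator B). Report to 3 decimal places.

SE* = 1.435

Bootstrap SE is the standard deviation of the 9 replicate means.
Mean of replicates: (21.13 + 21.97 + 23.55 + 19.75 + 23.59 + 22.88 + 21.39 + 24.78 + 22.65) / 9 = 201.6900 / 9 = 22.4100
Sum of squared deviations: (−1.2800)² + (−0.4400)² + (+1.1400)² + (−2.6600)² + (+1.1800)² + (+0.4700)² + (−1.0200)² + (+2.3700)² + (+0.2400)² = 18.5354
Variance = 18.5354 / 9 = 2.0595
SE* = √2.0595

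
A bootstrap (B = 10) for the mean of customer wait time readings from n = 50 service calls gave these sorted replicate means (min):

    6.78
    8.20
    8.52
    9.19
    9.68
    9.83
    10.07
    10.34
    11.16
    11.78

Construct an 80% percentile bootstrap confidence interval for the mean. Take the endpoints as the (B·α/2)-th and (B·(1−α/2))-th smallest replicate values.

α = 0.20; lower rank = 10 × 0.100 = 1; upper rank = 10 × 0.900 = 9.
The 1st smallest replicate is 6.78; the 9th is 11.16.

(6.78, 11.16)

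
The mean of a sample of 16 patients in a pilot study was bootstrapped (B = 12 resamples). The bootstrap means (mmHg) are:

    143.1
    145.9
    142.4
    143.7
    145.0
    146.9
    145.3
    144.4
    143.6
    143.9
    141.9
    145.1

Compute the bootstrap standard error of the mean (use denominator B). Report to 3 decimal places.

SE* = 1.392

Bootstrap SE is the standard deviation of the 12 replicate means.
Mean of replicates: (143.1 + 145.9 + 142.4 + 143.7 + 145.0 + 146.9 + 145.3 + 144.4 + 143.6 + 143.9 + 141.9 + 145.1) / 12 = 1731.2000 / 12 = 144.2667
Sum of squared deviations: (−1.1667)² + (+1.6333)² + (−1.8667)² + (−0.5667)² + (+0.7333)² + (+2.6333)² + (+1.0333)² + (+0.1333)² + (−0.6667)² + (−0.3667)² + (−2.3667)² + (+0.8333)² = 23.2667
Variance = 23.2667 / 12 = 1.9389
SE* = √1.9389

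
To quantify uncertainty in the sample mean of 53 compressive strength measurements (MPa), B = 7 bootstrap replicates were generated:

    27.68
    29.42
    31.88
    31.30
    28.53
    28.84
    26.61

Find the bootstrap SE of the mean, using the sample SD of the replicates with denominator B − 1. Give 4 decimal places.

SE* = 1.8813

Bootstrap SE is the standard deviation of the 7 replicate means.
Mean of replicates: (27.68 + 29.42 + 31.88 + 31.30 + 28.53 + 28.84 + 26.61) / 7 = 204.26000 / 7 = 29.18000
Sum of squared deviations: (−1.50000)² + (+0.24000)² + (+2.70000)² + (+2.12000)² + (−0.65000)² + (−0.34000)² + (−2.57000)² = 21.23500
Variance = 21.23500 / 6 = 3.53917
SE* = √3.53917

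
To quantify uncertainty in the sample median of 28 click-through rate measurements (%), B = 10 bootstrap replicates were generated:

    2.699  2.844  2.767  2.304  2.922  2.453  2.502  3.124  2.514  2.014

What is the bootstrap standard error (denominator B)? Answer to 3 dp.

SE* = 0.307

Bootstrap SE is the standard deviation of the 10 replicate medians.
Mean of replicates: (2.699 + 2.844 + 2.767 + 2.304 + 2.922 + 2.453 + 2.502 + 3.124 + 2.514 + 2.014) / 10 = 26.1430 / 10 = 2.6143
Sum of squared deviations: (+0.0847)² + (+0.2297)² + (+0.1527)² + (−0.3103)² + (+0.3077)² + (−0.1613)² + (−0.1123)² + (+0.5097)² + (−0.1003)² + (−0.6003)² = 0.9431
Variance = 0.9431 / 10 = 0.0943
SE* = √0.0943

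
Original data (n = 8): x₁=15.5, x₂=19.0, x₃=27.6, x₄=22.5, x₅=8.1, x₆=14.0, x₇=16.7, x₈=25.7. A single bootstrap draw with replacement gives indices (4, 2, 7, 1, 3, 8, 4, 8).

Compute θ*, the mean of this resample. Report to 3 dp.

Resample values: 22.5, 19.0, 16.7, 15.5, 27.6, 25.7, 22.5, 25.7.
Mean = (22.5 + 19.0 + 16.7 + 15.5 + 27.6 + 25.7 + 22.5 + 25.7) / 8 = 175.20 / 8 = 21.900

θ* = 21.900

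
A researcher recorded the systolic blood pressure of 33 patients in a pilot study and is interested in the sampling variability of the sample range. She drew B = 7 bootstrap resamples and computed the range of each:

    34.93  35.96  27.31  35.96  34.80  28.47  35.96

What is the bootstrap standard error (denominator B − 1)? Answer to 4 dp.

Bootstrap SE is the standard deviation of the 7 replicate ranges.
Mean of replicates: (34.93 + 35.96 + 27.31 + 35.96 + 34.80 + 28.47 + 35.96) / 7 = 233.39000 / 7 = 33.34143
Sum of squared deviations: (+1.58857)² + (+2.61857)² + (−6.03143)² + (+2.61857)² + (+1.45857)² + (−4.87143)² + (+2.61857)² = 85.33069
Variance = 85.33069 / 6 = 14.22178
SE* = √14.22178

SE* = 3.7712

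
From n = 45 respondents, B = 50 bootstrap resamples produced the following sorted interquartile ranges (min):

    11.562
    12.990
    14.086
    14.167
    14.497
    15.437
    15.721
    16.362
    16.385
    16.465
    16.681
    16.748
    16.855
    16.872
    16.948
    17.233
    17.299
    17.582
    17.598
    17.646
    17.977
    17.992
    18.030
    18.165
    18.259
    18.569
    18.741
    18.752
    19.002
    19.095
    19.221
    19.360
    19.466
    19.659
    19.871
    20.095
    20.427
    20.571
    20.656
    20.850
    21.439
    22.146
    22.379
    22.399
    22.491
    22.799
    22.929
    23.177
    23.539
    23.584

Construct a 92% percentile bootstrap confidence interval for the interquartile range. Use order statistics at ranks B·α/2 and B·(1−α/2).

α = 0.08; lower rank = 50 × 0.040 = 2; upper rank = 50 × 0.960 = 48.
The 2nd smallest replicate is 12.990; the 48th is 23.177.

(12.990, 23.177)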